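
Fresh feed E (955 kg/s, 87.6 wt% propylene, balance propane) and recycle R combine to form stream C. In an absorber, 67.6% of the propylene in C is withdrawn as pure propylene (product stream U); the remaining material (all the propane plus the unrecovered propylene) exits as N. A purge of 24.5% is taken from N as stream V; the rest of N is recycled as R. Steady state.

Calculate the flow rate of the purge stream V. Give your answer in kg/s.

206.3 kg/s

propane enters only via E and leaves only via the purge: 955×0.124 = 0.245×(propane in N), and the absorber passes all propane, so propane in C = propane in N = 483.35 kg/s.
propylene in C: m_A = 955×0.876 + (1−0.245)·(1−0.676)·m_A, so m_A = 836.58/0.7554 = 1107.5 kg/s.
N = (1−0.676)×1107.5 + 483.35 = 842.18 kg/s.
Purge V = 0.245×842.18 = 206.33 kg/s.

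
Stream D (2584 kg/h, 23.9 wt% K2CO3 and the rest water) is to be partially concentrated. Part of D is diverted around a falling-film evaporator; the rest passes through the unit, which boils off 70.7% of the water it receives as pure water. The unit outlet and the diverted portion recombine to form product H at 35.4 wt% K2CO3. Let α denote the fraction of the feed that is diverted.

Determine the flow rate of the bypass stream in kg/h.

1024 kg/h

All 2584×0.239 = 617.58 kg/h of K2CO3 reaches H, so H = 617.58/0.354 = 1744.6 kg/h and vapour = 839.44 kg/h.
The evaporator receives (1−α)·2584 of feed at 0.761 water and removes 0.707 of that water:
0.707×0.761×(1−α)×2584 = 839.44
(1−α) = 839.44/1390.3 = 0.6038;  α = 0.3962.
Bypass flow = 0.3962×2584 = 1023.8 kg/h.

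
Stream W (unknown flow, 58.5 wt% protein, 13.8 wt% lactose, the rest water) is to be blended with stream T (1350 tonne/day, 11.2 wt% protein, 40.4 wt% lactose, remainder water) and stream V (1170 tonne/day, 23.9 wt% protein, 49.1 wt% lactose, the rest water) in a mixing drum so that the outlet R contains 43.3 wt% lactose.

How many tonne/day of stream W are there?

Let W be the unknown flow. Total out = 2520 + W.
lactose balance: 1119.9 + 0.138·W = 0.433·(2520 + W)
(0.138 − 0.433)·W = 0.433×2520 − 1119.9 = -28.71
W = -28.71 / -0.295 = 97.322 tonne/day

97.32 tonne/day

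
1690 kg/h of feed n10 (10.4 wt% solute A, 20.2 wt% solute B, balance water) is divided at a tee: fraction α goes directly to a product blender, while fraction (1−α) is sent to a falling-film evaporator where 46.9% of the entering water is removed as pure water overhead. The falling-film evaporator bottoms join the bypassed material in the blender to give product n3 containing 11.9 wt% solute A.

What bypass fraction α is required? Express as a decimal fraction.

0.613

All 1690×0.104 = 175.76 kg/h of solute A reaches n3, so n3 = 175.76/0.119 = 1477 kg/h and vapour = 213.03 kg/h.
The evaporator receives (1−α)·1690 of feed at 0.694 water and removes 0.469 of that water:
0.469×0.694×(1−α)×1690 = 213.03
(1−α) = 213.03/550.07 = 0.3873;  α = 0.6127.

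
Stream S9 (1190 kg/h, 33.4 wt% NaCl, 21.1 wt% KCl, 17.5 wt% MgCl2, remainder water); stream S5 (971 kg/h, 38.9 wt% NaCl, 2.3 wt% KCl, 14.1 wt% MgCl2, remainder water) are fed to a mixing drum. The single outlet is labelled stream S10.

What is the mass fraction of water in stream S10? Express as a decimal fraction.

0.355

Total flow out = 1190 + 971 = 2161 kg/h.
water in = 1190×0.280 + 971×0.447 = 767.24 kg/h.
water mass fraction in S10 = 767.24/2161 = 0.355.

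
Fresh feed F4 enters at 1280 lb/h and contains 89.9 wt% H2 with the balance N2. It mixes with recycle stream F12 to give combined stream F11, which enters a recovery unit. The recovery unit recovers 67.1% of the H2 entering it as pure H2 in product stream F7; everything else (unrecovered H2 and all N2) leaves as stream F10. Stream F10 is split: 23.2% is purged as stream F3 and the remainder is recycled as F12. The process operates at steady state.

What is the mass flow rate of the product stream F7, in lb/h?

H2 in F11: m_A = 1280×0.899 + (1−0.232)·(1−0.671)·m_A, so m_A = 1150.7/0.7473 = 1539.8 lb/h.
Product F7 = 0.671×1539.8 = 1033.2 lb/h.

1033 lb/h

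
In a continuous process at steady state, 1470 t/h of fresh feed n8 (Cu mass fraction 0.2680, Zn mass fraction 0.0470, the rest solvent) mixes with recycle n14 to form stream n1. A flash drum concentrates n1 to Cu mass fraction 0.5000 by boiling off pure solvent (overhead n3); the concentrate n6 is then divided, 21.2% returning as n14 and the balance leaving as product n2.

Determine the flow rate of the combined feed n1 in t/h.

Overall Cu balance (none leaves overhead): Cu in fresh feed = Cu in product, i.e. 1470×0.268 = (1−0.212)·n6·0.500.
n6 = 393.96/(0.500×0.788) = 999.9 t/h.
Recycle n14 = 0.212×999.9 = 211.98 t/h.
Combined feed n1 = 1470 + 211.98 = 1682 t/h.

1682 t/h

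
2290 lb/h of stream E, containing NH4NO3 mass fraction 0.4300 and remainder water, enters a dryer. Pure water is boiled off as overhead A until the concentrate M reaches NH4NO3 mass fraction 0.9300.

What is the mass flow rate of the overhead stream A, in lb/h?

NH4NO3 is conserved: 2290×0.430 = 984.7 lb/h all reports to the concentrate.
Concentrate = 984.7/(target fraction) = 1058.8 lb/h.
Overhead = 2290 − 1058.8 = 1231.2 lb/h.

1231 lb/h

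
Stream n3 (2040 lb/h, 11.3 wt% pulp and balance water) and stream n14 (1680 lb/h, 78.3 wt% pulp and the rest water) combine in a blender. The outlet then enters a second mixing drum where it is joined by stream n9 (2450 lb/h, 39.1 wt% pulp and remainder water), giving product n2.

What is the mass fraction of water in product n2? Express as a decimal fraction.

0.594

Overall, product flow = 6170 lb/h.
water in = 2040×0.887 + 1680×0.217 + 2450×0.609 = 3666.1 lb/h.
water fraction in n2 = 0.594.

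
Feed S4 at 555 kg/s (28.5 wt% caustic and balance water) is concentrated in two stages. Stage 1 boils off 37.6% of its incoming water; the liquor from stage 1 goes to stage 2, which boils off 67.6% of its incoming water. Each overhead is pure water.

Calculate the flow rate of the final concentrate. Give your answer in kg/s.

water in feed = 555×0.715 = 396.82 kg/s.
After stage 1: water left = (1−0.376)×396.82 = 247.62; stream total = 405.79 kg/s.
After stage 2: water left = (1−0.676)×247.62 = 80.228; final concentrate = 238.4 kg/s.

238.4 kg/s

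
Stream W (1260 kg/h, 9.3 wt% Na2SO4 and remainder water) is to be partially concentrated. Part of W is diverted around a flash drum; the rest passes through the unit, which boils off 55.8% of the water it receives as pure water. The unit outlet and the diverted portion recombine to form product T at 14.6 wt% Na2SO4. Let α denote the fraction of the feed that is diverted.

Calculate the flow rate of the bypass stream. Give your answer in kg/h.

All 1260×0.093 = 117.18 kg/h of Na2SO4 reaches T, so T = 117.18/0.146 = 802.6 kg/h and vapour = 457.4 kg/h.
The evaporator receives (1−α)·1260 of feed at 0.907 water and removes 0.558 of that water:
0.558×0.907×(1−α)×1260 = 457.4
(1−α) = 457.4/637.69 = 0.7173;  α = 0.2827.
Bypass flow = 0.2827×1260 = 356.24 kg/h.

356.2 kg/h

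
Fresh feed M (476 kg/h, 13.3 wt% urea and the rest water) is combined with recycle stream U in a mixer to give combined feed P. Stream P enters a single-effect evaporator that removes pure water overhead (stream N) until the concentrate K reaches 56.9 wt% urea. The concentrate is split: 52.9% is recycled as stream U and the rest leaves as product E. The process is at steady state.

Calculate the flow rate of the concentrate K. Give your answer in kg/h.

Overall urea balance (none leaves overhead): urea in fresh feed = urea in product, i.e. 476×0.133 = (1−0.529)·K·0.569.
K = 63.308/(0.569×0.471) = 236.22 kg/h.

236.2 kg/h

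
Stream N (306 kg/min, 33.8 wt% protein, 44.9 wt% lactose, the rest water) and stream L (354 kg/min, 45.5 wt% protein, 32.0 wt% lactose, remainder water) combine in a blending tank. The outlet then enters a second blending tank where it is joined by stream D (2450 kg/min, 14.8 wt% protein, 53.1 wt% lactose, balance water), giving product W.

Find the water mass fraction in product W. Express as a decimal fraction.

Overall, product flow = 3110 kg/min.
water in = 306×0.213 + 354×0.225 + 2450×0.321 = 931.28 kg/min.
water fraction in W = 0.299.

0.299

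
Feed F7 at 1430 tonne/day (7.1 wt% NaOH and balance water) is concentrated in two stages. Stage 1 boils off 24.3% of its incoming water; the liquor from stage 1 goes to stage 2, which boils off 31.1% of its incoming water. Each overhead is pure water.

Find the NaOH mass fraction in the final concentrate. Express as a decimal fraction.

0.1278

water in feed = 1430×0.929 = 1328.5 tonne/day.
After stage 1: water left = (1−0.243)×1328.5 = 1005.7; stream total = 1107.2 tonne/day.
After stage 2: water left = (1−0.311)×1005.7 = 692.89; final concentrate = 794.42 tonne/day.
NaOH fraction = 101.53/794.42 = 0.1278.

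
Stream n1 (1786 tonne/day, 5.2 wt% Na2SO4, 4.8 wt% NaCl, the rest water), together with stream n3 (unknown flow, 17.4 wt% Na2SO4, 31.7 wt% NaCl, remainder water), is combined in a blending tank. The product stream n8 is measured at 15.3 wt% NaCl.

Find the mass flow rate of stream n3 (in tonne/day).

Let n3 be the unknown flow. Total out = 1786 + n3.
NaCl balance: 85.728 + 0.317·n3 = 0.153·(1786 + n3)
(0.317 − 0.153)·n3 = 0.153×1786 − 85.728 = 187.53
n3 = 187.53 / 0.164 = 1143.5 tonne/day

1143 tonne/day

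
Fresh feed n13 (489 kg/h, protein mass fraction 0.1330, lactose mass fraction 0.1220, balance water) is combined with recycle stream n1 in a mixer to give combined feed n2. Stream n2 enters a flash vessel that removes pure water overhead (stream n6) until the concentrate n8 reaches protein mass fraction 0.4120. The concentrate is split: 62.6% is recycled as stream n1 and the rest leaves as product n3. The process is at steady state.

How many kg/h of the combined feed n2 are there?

753.2 kg/h

Overall protein balance (none leaves overhead): protein in fresh feed = protein in product, i.e. 489×0.133 = (1−0.626)·n8·0.412.
n8 = 65.037/(0.412×0.374) = 422.08 kg/h.
Recycle n1 = 0.626×422.08 = 264.22 kg/h.
Combined feed n2 = 489 + 264.22 = 753.22 kg/h.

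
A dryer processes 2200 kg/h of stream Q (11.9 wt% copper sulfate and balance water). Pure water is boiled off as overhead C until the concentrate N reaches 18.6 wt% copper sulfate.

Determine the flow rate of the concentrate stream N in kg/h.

copper sulfate is conserved: 2200×0.119 = 261.8 kg/h all reports to the concentrate.
Concentrate = 261.8/(target fraction) = 1407.5 kg/h.

1408 kg/h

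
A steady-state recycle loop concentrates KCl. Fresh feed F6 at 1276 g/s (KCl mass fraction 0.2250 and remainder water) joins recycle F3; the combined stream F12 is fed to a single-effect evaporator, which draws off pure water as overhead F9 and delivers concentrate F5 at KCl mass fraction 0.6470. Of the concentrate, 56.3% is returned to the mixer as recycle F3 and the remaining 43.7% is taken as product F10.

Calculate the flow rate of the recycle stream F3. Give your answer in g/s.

Overall KCl balance (none leaves overhead): KCl in fresh feed = KCl in product, i.e. 1276×0.225 = (1−0.563)·F5·0.647.
F5 = 287.1/(0.647×0.437) = 1015.4 g/s.
Recycle F3 = 0.563×1015.4 = 571.68 g/s.

571.7 g/s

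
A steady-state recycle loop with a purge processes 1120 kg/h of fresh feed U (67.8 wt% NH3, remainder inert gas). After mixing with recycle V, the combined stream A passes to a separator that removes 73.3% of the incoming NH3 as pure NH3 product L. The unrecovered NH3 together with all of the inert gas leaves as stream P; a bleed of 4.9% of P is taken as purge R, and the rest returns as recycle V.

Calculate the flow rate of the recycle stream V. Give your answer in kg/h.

inert gas enters only via U and leaves only via the purge: 1120×0.322 = 0.049×(inert gas in P), and the separator passes all inert gas, so inert gas in A = inert gas in P = 7360 kg/h.
NH3 in A: m_A = 1120×0.678 + (1−0.049)·(1−0.733)·m_A, so m_A = 759.36/0.7461 = 1017.8 kg/h.
P = (1−0.733)×1017.8 + 7360 = 7631.8 kg/h.
Recycle V = (1−0.049)×7631.8 = 7257.8 kg/h.

7258 kg/h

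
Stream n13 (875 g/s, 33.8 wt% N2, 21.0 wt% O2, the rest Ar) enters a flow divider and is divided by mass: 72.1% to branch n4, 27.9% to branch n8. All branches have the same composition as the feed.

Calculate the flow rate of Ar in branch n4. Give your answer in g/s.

285.2 g/s

Branch n4 total = 0.721×875 = 630.88 g/s.
Ar in n4 = 0.452×630.88 = 285.16 g/s.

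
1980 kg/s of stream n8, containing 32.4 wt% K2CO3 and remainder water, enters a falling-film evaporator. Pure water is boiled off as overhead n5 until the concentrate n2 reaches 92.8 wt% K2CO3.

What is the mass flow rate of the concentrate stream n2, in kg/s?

K2CO3 is conserved: 1980×0.324 = 641.52 kg/s all reports to the concentrate.
Concentrate = 641.52/(target fraction) = 691.29 kg/s.

691.3 kg/s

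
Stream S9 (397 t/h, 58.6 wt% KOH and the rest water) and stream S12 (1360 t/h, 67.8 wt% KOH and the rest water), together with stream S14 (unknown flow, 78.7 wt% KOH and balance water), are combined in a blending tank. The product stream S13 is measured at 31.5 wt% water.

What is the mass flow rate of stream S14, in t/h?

478.7 t/h

Let S14 be the unknown flow. Total out = 1757 + S14.
water balance: 602.28 + 0.213·S14 = 0.315·(1757 + S14)
(0.213 − 0.315)·S14 = 0.315×1757 − 602.28 = -48.823
S14 = -48.823 / -0.102 = 478.66 t/h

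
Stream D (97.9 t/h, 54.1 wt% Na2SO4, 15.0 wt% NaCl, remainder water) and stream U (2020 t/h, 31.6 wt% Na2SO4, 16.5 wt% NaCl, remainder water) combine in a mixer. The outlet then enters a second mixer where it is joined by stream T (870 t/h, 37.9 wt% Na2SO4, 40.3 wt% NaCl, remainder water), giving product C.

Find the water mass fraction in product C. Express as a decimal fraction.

Overall, product flow = 2987.9 t/h.
water in = 97.9×0.309 + 2020×0.519 + 870×0.218 = 1268.3 t/h.
water fraction in C = 0.424.

0.424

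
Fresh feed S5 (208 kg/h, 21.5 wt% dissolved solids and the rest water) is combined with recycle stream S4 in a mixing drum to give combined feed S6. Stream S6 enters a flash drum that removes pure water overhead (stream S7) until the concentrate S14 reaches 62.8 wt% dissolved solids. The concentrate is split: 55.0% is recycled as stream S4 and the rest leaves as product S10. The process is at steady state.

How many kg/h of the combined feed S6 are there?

Overall dissolved solids balance (none leaves overhead): dissolved solids in fresh feed = dissolved solids in product, i.e. 208×0.215 = (1−0.550)·S14·0.628.
S14 = 44.72/(0.628×0.450) = 158.24 kg/h.
Recycle S4 = 0.550×158.24 = 87.035 kg/h.
Combined feed S6 = 208 + 87.035 = 295.03 kg/h.

295 kg/h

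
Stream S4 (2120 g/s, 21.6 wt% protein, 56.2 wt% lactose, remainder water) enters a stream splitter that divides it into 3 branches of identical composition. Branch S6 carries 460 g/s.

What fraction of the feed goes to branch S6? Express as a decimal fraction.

Fraction to S6 = 460/2120 = 0.2170.

0.217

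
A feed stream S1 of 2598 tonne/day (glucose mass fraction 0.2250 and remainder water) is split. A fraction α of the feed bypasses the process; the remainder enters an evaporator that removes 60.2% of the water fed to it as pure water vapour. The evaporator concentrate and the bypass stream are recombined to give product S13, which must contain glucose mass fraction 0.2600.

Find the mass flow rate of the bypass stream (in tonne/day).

1848 tonne/day

All 2598×0.225 = 584.55 tonne/day of glucose reaches S13, so S13 = 584.55/0.260 = 2248.3 tonne/day and vapour = 349.73 tonne/day.
The evaporator receives (1−α)·2598 of feed at 0.775 water and removes 0.602 of that water:
0.602×0.775×(1−α)×2598 = 349.73
(1−α) = 349.73/1212.1 = 0.2885;  α = 0.7115.
Bypass flow = 0.7115×2598 = 1848.4 tonne/day.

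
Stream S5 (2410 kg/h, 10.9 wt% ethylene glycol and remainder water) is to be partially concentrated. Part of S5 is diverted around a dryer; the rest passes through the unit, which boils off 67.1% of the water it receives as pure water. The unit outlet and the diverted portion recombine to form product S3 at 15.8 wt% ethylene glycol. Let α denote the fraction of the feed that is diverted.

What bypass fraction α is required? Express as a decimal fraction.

0.481

All 2410×0.109 = 262.69 kg/h of ethylene glycol reaches S3, so S3 = 262.69/0.158 = 1662.6 kg/h and vapour = 747.41 kg/h.
The evaporator receives (1−α)·2410 of feed at 0.891 water and removes 0.671 of that water:
0.671×0.891×(1−α)×2410 = 747.41
(1−α) = 747.41/1440.8 = 0.5187;  α = 0.4813.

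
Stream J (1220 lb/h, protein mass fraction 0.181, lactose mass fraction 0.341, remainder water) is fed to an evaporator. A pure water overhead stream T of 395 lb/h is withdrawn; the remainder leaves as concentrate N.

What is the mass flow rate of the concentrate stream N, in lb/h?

825 lb/h

Concentrate = 1220 − 395 = 825 lb/h.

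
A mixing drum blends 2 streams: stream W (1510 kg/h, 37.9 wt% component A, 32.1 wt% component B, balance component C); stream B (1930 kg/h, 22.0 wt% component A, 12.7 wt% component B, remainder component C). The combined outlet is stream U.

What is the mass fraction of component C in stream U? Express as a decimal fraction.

Total flow out = 1510 + 1930 = 3440 kg/h.
component C in = 1510×0.300 + 1930×0.653 = 1713.3 kg/h.
component C mass fraction in U = 1713.3/3440 = 0.498.

0.498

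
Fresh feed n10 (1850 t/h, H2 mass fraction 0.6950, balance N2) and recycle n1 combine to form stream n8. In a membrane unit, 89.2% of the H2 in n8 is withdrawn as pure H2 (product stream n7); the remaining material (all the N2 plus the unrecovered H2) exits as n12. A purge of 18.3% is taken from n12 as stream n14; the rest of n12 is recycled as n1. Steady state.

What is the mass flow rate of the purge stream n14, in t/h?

N2 enters only via n10 and leaves only via the purge: 1850×0.305 = 0.183×(N2 in n12), and the membrane unit passes all N2, so N2 in n8 = N2 in n12 = 3083.3 t/h.
H2 in n8: m_A = 1850×0.695 + (1−0.183)·(1−0.892)·m_A, so m_A = 1285.8/0.9118 = 1410.2 t/h.
n12 = (1−0.892)×1410.2 + 3083.3 = 3235.6 t/h.
Purge n14 = 0.183×3235.6 = 592.12 t/h.

592.1 t/h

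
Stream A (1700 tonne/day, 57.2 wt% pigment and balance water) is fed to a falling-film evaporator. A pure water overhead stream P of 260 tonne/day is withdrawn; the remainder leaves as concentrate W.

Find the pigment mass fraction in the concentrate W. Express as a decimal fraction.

pigment is not removed: 1700×0.572 = 972.4 tonne/day of pigment enters W.
Concentrate = 1700 − 260 = 1440 tonne/day.
Mass fraction = 972.4/1440 = 0.6753.

0.6753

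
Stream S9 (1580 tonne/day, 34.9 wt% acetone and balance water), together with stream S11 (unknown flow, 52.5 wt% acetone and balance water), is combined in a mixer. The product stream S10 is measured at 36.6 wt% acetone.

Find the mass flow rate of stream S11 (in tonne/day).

Let S11 be the unknown flow. Total out = 1580 + S11.
acetone balance: 551.42 + 0.525·S11 = 0.366·(1580 + S11)
(0.525 − 0.366)·S11 = 0.366×1580 − 551.42 = 26.86
S11 = 26.86 / 0.159 = 168.93 tonne/day

168.9 tonne/day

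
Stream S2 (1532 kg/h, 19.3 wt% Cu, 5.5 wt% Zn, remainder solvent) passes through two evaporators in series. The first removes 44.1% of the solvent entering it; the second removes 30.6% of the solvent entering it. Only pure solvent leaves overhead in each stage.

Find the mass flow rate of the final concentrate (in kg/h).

826.9 kg/h

solvent in feed = 1532×0.752 = 1152.1 kg/h.
After stage 1: solvent left = (1−0.441)×1152.1 = 644; stream total = 1023.9 kg/h.
After stage 2: solvent left = (1−0.306)×644 = 446.94; final concentrate = 826.87 kg/h.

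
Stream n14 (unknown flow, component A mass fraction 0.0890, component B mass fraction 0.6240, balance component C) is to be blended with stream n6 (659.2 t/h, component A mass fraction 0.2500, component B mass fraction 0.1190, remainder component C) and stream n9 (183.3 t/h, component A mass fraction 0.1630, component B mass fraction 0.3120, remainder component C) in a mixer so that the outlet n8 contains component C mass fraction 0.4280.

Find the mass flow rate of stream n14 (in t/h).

1075 t/h

Let n14 be the unknown flow. Total out = 842.5 + n14.
component C balance: 512.19 + 0.287·n14 = 0.428·(842.5 + n14)
(0.287 − 0.428)·n14 = 0.428×842.5 − 512.19 = -151.6
n14 = -151.6 / -0.141 = 1075.2 t/h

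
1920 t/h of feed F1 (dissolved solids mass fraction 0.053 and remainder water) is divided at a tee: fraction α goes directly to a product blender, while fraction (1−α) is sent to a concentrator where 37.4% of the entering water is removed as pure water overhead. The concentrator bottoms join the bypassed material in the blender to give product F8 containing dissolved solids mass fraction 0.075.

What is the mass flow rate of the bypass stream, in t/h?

All 1920×0.053 = 101.76 t/h of dissolved solids reaches F8, so F8 = 101.76/0.075 = 1356.8 t/h and vapour = 563.2 t/h.
The evaporator receives (1−α)·1920 of feed at 0.947 water and removes 0.374 of that water:
0.374×0.947×(1−α)×1920 = 563.2
(1−α) = 563.2/680.02 = 0.8282;  α = 0.1718.
Bypass flow = 0.1718×1920 = 329.84 t/h.

329.8 t/h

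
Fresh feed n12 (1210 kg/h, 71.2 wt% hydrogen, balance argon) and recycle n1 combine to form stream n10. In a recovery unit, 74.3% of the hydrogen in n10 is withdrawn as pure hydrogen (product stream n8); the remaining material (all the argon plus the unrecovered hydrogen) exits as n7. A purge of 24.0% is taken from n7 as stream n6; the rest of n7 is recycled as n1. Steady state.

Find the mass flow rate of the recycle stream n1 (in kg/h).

1313 kg/h

argon enters only via n12 and leaves only via the purge: 1210×0.288 = 0.240×(argon in n7), and the recovery unit passes all argon, so argon in n10 = argon in n7 = 1452 kg/h.
hydrogen in n10: m_A = 1210×0.712 + (1−0.240)·(1−0.743)·m_A, so m_A = 861.52/0.8047 = 1070.6 kg/h.
n7 = (1−0.743)×1070.6 + 1452 = 1727.2 kg/h.
Recycle n1 = (1−0.240)×1727.2 = 1312.6 kg/h.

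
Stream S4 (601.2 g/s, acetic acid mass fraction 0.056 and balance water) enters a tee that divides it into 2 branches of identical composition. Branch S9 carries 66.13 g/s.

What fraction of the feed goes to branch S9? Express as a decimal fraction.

0.110

Fraction to S9 = 66.13/601.2 = 0.1100.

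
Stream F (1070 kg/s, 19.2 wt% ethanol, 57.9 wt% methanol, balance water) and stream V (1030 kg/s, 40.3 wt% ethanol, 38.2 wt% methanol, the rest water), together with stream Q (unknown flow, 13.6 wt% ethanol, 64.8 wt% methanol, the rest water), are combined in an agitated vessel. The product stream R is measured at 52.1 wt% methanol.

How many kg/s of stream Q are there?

638.7 kg/s

Let Q be the unknown flow. Total out = 2100 + Q.
methanol balance: 1013 + 0.648·Q = 0.521·(2100 + Q)
(0.648 − 0.521)·Q = 0.521×2100 − 1013 = 81.11
Q = 81.11 / 0.127 = 638.66 kg/s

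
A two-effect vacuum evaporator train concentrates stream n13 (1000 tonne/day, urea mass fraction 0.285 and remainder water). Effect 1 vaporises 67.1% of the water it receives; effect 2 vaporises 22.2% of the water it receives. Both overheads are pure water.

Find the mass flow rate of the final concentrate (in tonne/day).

water in feed = 1000×0.715 = 715 tonne/day.
After stage 1: water left = (1−0.671)×715 = 235.23; stream total = 520.23 tonne/day.
After stage 2: water left = (1−0.222)×235.23 = 183.01; final concentrate = 468.01 tonne/day.

468 tonne/day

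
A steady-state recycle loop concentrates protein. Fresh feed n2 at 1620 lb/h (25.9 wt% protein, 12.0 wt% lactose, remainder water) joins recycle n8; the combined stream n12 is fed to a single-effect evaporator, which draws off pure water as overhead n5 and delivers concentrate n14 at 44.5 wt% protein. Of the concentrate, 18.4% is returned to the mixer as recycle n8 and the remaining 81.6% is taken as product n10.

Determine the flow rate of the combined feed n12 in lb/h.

Overall protein balance (none leaves overhead): protein in fresh feed = protein in product, i.e. 1620×0.259 = (1−0.184)·n14·0.445.
n14 = 419.58/(0.445×0.816) = 1155.5 lb/h.
Recycle n8 = 0.184×1155.5 = 212.61 lb/h.
Combined feed n12 = 1620 + 212.61 = 1832.6 lb/h.

1833 lb/h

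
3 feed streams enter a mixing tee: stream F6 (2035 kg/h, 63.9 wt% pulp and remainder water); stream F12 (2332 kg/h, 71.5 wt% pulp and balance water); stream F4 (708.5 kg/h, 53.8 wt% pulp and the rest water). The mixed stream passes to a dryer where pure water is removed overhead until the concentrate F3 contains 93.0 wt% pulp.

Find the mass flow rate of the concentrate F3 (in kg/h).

pulp entering = 2035×0.639 + 2332×0.715 + 708.5×0.538 = 3348.9 kg/h.
All pulp reports to F3, so F3 = 3348.9/0.930 = 3601 kg/h.

3601 kg/h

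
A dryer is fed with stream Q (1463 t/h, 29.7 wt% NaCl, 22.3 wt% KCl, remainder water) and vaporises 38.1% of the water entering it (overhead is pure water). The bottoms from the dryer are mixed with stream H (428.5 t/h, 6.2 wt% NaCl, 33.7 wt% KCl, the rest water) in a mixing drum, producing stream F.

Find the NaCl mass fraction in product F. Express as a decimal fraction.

Vapour removed = 0.381×0.480×1463 = 267.55 t/h; concentrate = 1195.4 t/h.
NaCl reaching the mixer = 434.51 (from concentrate) + 428.5×0.062 = 461.08 t/h.
Product flow = 1195.4 + 428.5 = 1623.9 t/h; NaCl fraction = 0.284.

0.284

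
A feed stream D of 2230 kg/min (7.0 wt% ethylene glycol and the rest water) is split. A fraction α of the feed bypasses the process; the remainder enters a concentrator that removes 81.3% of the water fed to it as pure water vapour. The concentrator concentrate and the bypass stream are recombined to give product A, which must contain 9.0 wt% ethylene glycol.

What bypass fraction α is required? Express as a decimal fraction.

0.706

All 2230×0.070 = 156.1 kg/min of ethylene glycol reaches A, so A = 156.1/0.090 = 1734.4 kg/min and vapour = 495.56 kg/min.
The evaporator receives (1−α)·2230 of feed at 0.930 water and removes 0.813 of that water:
0.813×0.930×(1−α)×2230 = 495.56
(1−α) = 495.56/1686.1 = 0.2939;  α = 0.7061.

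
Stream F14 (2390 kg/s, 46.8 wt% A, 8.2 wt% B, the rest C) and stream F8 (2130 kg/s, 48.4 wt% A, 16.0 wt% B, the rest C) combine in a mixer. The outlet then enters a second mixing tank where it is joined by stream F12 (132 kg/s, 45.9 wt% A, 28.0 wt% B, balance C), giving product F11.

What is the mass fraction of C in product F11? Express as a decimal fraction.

Overall, product flow = 4652 kg/s.
C in = 2390×0.450 + 2130×0.356 + 132×0.261 = 1868.2 kg/s.
C fraction in F11 = 0.402.

0.402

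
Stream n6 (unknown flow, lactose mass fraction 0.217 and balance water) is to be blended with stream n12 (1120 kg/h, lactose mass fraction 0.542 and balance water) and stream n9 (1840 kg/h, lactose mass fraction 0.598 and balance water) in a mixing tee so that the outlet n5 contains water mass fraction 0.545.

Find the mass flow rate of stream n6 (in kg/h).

Let n6 be the unknown flow. Total out = 2960 + n6.
water balance: 1252.6 + 0.783·n6 = 0.545·(2960 + n6)
(0.783 − 0.545)·n6 = 0.545×2960 − 1252.6 = 360.56
n6 = 360.56 / 0.238 = 1515 kg/h

1515 kg/h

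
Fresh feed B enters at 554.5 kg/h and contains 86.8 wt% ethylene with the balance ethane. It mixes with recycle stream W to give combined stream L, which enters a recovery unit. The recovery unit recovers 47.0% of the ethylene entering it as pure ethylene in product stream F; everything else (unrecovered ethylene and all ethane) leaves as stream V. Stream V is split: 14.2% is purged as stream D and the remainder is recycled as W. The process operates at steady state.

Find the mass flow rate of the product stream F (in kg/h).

414.9 kg/h

ethylene in L: m_A = 554.5×0.868 + (1−0.142)·(1−0.470)·m_A, so m_A = 481.31/0.5453 = 882.71 kg/h.
Product F = 0.470×882.71 = 414.87 kg/h.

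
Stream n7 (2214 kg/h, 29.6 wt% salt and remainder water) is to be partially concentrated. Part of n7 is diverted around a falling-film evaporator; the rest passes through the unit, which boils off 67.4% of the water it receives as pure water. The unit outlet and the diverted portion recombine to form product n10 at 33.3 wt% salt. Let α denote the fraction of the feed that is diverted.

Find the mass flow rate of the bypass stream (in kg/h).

All 2214×0.296 = 655.34 kg/h of salt reaches n10, so n10 = 655.34/0.333 = 1968 kg/h and vapour = 246 kg/h.
The evaporator receives (1−α)·2214 of feed at 0.704 water and removes 0.674 of that water:
0.674×0.704×(1−α)×2214 = 246
(1−α) = 246/1050.5 = 0.2342;  α = 0.7658.
Bypass flow = 0.7658×2214 = 1695.6 kg/h.

1696 kg/h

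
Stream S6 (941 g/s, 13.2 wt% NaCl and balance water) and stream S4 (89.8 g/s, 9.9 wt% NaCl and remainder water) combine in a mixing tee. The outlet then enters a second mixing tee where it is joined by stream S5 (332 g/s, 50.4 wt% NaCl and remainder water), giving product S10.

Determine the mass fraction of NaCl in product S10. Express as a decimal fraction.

Overall, product flow = 1362.8 g/s.
NaCl in = 941×0.132 + 89.8×0.099 + 332×0.504 = 300.43 g/s.
NaCl fraction in S10 = 0.220.

0.220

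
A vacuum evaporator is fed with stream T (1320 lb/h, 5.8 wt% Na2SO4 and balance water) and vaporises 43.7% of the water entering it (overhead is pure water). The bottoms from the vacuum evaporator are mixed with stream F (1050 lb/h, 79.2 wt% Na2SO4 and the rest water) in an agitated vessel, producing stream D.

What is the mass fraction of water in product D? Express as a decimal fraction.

Vapour removed = 0.437×0.942×1320 = 543.38 lb/h; concentrate = 776.62 lb/h.
water reaching the mixer = 700.06 (from concentrate) + 1050×0.208 = 918.46 lb/h.
Product flow = 776.62 + 1050 = 1826.6 lb/h; water fraction = 0.5028.

0.5028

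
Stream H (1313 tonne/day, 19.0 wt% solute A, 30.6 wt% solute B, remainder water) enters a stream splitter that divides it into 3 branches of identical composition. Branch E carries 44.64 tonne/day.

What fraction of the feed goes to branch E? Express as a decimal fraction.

Fraction to E = 44.64/1313 = 0.0340.

0.034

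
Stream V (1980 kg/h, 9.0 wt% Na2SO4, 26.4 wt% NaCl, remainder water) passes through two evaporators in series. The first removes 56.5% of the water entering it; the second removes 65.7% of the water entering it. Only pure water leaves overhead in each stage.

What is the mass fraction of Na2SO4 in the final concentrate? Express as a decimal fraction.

0.200

water in feed = 1980×0.646 = 1279.1 kg/h.
After stage 1: water left = (1−0.565)×1279.1 = 556.4; stream total = 1257.3 kg/h.
After stage 2: water left = (1−0.657)×556.4 = 190.85; final concentrate = 891.77 kg/h.
Na2SO4 fraction = 178.2/891.77 = 0.200.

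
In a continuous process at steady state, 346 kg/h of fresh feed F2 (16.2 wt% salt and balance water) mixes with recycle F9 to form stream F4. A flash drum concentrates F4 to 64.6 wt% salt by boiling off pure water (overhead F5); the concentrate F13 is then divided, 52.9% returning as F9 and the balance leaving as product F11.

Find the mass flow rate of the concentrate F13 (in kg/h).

Overall salt balance (none leaves overhead): salt in fresh feed = salt in product, i.e. 346×0.162 = (1−0.529)·F13·0.646.
F13 = 56.052/(0.646×0.471) = 184.22 kg/h.

184.2 kg/h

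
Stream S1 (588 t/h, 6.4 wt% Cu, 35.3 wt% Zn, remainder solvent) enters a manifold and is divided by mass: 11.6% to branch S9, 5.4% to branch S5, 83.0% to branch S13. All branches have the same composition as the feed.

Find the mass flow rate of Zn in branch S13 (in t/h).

172.3 t/h

Branch S13 total = 0.830×588 = 488.04 t/h.
Zn in S13 = 0.353×488.04 = 172.28 t/h.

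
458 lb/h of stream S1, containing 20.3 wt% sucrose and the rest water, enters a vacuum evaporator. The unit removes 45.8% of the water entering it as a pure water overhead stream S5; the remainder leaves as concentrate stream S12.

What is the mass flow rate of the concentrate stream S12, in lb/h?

water entering = 458×0.797 = 365.03 lb/h; overhead removed = 0.458×365.03 = 167.18 lb/h.
Concentrate = 458 − 167.18 = 290.82 lb/h.

290.8 lb/h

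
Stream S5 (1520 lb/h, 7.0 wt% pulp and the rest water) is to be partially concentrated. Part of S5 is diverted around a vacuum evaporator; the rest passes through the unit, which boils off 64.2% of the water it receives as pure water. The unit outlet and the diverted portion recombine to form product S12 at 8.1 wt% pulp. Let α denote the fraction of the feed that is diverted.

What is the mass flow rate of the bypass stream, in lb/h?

1174 lb/h

All 1520×0.070 = 106.4 lb/h of pulp reaches S12, so S12 = 106.4/0.081 = 1313.6 lb/h and vapour = 206.42 lb/h.
The evaporator receives (1−α)·1520 of feed at 0.930 water and removes 0.642 of that water:
0.642×0.930×(1−α)×1520 = 206.42
(1−α) = 206.42/907.53 = 0.2275;  α = 0.7725.
Bypass flow = 0.7725×1520 = 1174.3 lb/h.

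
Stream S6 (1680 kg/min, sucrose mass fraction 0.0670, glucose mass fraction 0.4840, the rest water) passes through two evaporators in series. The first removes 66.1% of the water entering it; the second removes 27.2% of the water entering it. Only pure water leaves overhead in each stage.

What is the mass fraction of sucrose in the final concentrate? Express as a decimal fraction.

water in feed = 1680×0.449 = 754.32 kg/min.
After stage 1: water left = (1−0.661)×754.32 = 255.71; stream total = 1181.4 kg/min.
After stage 2: water left = (1−0.272)×255.71 = 186.16; final concentrate = 1111.8 kg/min.
sucrose fraction = 112.56/1111.8 = 0.1012.

0.1012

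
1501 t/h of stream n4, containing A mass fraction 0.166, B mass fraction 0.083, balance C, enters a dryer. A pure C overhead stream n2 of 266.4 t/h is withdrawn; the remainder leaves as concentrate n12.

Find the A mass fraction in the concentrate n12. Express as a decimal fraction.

A is not removed: 1501×0.166 = 249.17 t/h of A enters n12.
Concentrate = 1501 − 266.4 = 1234.6 t/h.
Mass fraction = 249.17/1234.6 = 0.202.

0.202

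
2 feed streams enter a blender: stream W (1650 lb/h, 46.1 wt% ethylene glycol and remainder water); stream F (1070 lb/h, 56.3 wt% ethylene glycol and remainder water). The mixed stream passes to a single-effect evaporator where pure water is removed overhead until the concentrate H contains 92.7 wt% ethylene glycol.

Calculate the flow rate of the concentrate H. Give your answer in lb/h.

ethylene glycol entering = 1650×0.461 + 1070×0.563 = 1363.1 lb/h.
All ethylene glycol reports to H, so H = 1363.1/0.927 = 1470.4 lb/h.

1470 lb/h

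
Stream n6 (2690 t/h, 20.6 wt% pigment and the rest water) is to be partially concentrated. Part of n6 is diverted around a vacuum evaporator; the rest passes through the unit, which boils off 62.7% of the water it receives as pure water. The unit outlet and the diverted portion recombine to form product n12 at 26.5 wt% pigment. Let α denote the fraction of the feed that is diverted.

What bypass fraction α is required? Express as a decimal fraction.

0.553

All 2690×0.206 = 554.14 t/h of pigment reaches n12, so n12 = 554.14/0.265 = 2091.1 t/h and vapour = 598.91 t/h.
The evaporator receives (1−α)·2690 of feed at 0.794 water and removes 0.627 of that water:
0.627×0.794×(1−α)×2690 = 598.91
(1−α) = 598.91/1339.2 = 0.4472;  α = 0.5528.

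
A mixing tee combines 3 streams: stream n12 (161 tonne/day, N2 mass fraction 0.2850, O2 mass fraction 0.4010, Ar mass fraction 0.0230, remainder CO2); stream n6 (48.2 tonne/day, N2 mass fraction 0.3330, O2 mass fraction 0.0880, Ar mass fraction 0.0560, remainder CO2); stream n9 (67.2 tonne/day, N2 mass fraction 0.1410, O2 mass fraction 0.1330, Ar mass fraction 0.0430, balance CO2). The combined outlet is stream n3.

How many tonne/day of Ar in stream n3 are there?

Ar out = Ar in = 161×0.023 + 48.2×0.056 + 67.2×0.043 = 9.2918 tonne/day.

9.292 tonne/day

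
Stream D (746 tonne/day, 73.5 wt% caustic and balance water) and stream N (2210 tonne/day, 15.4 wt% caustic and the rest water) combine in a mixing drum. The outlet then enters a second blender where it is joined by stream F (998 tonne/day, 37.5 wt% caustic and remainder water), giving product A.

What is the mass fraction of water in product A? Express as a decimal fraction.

Overall, product flow = 3954 tonne/day.
water in = 746×0.265 + 2210×0.846 + 998×0.625 = 2691.1 tonne/day.
water fraction in A = 0.681.

0.681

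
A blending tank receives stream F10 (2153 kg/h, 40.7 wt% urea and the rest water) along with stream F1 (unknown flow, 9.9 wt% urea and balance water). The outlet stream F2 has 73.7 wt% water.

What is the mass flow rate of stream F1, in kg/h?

1890 kg/h

Let F1 be the unknown flow. Total out = 2153 + F1.
water balance: 1276.7 + 0.901·F1 = 0.737·(2153 + F1)
(0.901 − 0.737)·F1 = 0.737×2153 − 1276.7 = 310.03
F1 = 310.03 / 0.164 = 1890.4 kg/h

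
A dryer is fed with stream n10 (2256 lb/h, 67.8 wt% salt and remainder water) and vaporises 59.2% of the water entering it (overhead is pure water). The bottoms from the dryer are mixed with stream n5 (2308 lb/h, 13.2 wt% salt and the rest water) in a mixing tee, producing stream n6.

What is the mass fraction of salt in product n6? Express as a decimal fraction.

Vapour removed = 0.592×0.322×2256 = 430.05 lb/h; concentrate = 1826 lb/h.
salt reaching the mixer = 1529.6 (from concentrate) + 2308×0.132 = 1834.2 lb/h.
Product flow = 1826 + 2308 = 4134 lb/h; salt fraction = 0.444.

0.444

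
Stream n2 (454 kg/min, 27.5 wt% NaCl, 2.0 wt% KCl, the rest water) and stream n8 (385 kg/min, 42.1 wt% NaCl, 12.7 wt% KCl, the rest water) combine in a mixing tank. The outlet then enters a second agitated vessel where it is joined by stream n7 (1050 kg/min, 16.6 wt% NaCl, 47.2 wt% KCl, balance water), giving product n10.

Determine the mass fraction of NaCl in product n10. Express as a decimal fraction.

0.244

Overall, product flow = 1889 kg/min.
NaCl in = 454×0.275 + 385×0.421 + 1050×0.166 = 461.24 kg/min.
NaCl fraction in n10 = 0.244.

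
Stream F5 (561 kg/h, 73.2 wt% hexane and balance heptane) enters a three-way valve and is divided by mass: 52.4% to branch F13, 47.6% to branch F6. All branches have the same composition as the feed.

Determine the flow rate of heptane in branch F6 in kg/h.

71.57 kg/h

Branch F6 total = 0.476×561 = 267.04 kg/h.
heptane in F6 = 0.268×267.04 = 71.566 kg/h.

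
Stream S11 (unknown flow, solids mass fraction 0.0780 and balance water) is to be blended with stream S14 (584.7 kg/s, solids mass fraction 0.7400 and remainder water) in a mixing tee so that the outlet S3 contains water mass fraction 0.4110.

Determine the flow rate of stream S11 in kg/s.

172.8 kg/s

Let S11 be the unknown flow. Total out = 584.7 + S11.
water balance: 152.02 + 0.922·S11 = 0.411·(584.7 + S11)
(0.922 − 0.411)·S11 = 0.411×584.7 − 152.02 = 88.29
S11 = 88.29 / 0.511 = 172.78 kg/s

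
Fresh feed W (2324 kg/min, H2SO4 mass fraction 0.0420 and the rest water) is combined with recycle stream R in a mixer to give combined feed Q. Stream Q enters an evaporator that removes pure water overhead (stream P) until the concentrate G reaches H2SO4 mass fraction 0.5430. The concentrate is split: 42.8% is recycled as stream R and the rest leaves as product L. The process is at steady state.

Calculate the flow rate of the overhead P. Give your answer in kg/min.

2144 kg/min

Overall H2SO4 balance (none leaves overhead): H2SO4 in fresh feed = H2SO4 in product, i.e. 2324×0.042 = (1−0.428)·G·0.543.
G = 97.608/(0.543×0.572) = 314.26 kg/min.
Recycle R = 0.428×314.26 = 134.5 kg/min.
Combined feed Q = 2324 + 134.5 = 2458.5 kg/min.
Overhead P = Q − G = 2458.5 − 314.26 = 2144.2 kg/min.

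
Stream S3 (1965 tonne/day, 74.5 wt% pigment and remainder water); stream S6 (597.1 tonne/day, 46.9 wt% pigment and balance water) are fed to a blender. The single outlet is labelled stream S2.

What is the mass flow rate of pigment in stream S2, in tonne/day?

1744 tonne/day

pigment out = pigment in = 1965×0.745 + 597.1×0.469 = 1744 tonne/day.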